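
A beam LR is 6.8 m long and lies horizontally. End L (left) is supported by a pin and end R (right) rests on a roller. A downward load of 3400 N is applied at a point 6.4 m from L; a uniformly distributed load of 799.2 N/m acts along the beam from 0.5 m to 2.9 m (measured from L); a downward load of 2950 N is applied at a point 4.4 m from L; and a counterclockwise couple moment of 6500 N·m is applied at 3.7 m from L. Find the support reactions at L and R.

Resultant of the distributed load: 799.2 × 2.4 = 1918.08 N at 1.7 m from L.
Moments about L: R_y·6.8 − 3400·6.4 − (799.2·2.4)·1.7 − 2950·4.4 + 6500 = 0 → R_y = 31500.736/6.8 = 4632.46 ≈ 4632 N.
ΣF_y = 0: L_y + 4632.46 − 3400 − 799.2·2.4 − 2950 = 0 → L_y = 3636 N.
ΣF_x = 0: no horizontal applied forces, so L_x = 0.

L_x = 0, L_y = 3636 N, R_y = 4632 N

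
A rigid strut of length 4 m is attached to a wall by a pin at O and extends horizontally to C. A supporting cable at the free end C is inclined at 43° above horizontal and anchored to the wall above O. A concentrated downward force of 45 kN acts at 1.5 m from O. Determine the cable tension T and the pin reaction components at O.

T = 24.74 kN, O_x = 18.10 kN, O_y = 28.12 kN

ΣM about O: T·sin43°·4 − 45·1.5 = 0 → T = 67.5/(4·0.681998) = 24.7435 ≈ 24.74 kN.
ΣF_x = 0: O_x − T·cos43° = 0 → O_x = 24.7435 × 0.731354 = 18.10 kN.
ΣF_y = 0: O_y + T·sin43° − 45 = 0 → O_y = 45 − 24.7435 × 0.681998 = 28.12 kN.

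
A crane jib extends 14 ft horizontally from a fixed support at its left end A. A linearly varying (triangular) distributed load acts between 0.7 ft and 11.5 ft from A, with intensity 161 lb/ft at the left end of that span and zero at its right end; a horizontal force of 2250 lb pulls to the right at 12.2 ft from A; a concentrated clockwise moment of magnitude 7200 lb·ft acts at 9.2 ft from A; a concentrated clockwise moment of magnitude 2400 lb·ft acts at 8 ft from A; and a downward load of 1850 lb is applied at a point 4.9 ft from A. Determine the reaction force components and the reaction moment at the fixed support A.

Resultant of the triangular load: ½ × 161 × 10.8 = 869.4 lb, acting at 4.3 ft from A (one-third of the span from the peak).
ΣF_x = 0: A_x + 2250 = 0 → A_x = -2250 lb.
ΣF_y = 0: A_y − ½·161·10.8 − 1850 = 0 → A_y = 2719 lb.
ΣM about A: M_A − (½·161·10.8)·4.3 − 7200 − 2400 − 1850·4.9 = 0 → M_A = 22400 lb·ft.

A_x = -2250 lb, A_y = 2719 lb, M_A = 22400 lb·ft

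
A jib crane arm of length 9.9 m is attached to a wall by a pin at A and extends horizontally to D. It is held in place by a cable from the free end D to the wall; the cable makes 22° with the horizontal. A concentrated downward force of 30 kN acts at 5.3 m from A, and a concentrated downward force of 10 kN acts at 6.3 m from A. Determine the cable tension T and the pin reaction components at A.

T = 59.86 kN, A_x = 55.50 kN, A_y = 17.58 kN

ΣM about A: T·sin22°·9.9 − 30·5.3 − 10·6.3 = 0 → T = 222/(9.9·0.374607) = 59.8607 ≈ 59.86 kN.
ΣF_x = 0: A_x − T·cos22° = 0 → A_x = 59.8607 × 0.927184 = 55.50 kN.
ΣF_y = 0: A_y + T·sin22° − 30 − 10 = 0 → A_y = 40 − 59.8607 × 0.374607 = 17.58 kN.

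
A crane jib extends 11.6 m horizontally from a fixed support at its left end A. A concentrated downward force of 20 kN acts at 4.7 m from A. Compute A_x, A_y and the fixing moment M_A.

ΣF_x = 0: A_x = 0.
ΣF_y = 0: A_y − 20 = 0 → A_y = 20.00 kN.
ΣM about A: M_A − 20·4.7 = 0 → M_A = 94.00 kN·m.

A_x = 0, A_y = 20.00 kN, M_A = 94.00 kN·m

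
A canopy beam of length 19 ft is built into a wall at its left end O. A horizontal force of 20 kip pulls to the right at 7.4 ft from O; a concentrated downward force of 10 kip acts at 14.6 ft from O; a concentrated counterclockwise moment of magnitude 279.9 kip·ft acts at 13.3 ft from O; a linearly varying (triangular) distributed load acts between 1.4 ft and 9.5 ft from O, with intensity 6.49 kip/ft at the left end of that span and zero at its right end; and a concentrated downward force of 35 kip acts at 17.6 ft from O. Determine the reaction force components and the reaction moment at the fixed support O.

O_x = -20.00 kip, O_y = 71.28 kip, M_O = 589.9 kip·ft

Resultant of the triangular load: ½ × 6.49 × 8.1 = 26.2845 kip, acting at 4.1 ft from O (one-third of the span from the peak).
ΣF_x = 0: O_x + 20 = 0 → O_x = -20.00 kip.
ΣF_y = 0: O_y − 10 − ½·6.49·8.1 − 35 = 0 → O_y = 71.28 kip.
ΣM about O: M_O − 10·14.6 + 279.9 − (½·6.49·8.1)·4.1 − 35·17.6 = 0 → M_O = 589.9 kip·ft.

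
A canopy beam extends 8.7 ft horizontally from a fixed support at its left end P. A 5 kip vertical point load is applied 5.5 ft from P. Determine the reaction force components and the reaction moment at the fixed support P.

P_x = 0, P_y = 5.000 kip, M_P = 27.50 kip·ft

ΣF_x = 0: P_x = 0.
ΣF_y = 0: P_y − 5 = 0 → P_y = 5.000 kip.
ΣM about P: M_P − 5·5.5 = 0 → M_P = 27.50 kip·ft.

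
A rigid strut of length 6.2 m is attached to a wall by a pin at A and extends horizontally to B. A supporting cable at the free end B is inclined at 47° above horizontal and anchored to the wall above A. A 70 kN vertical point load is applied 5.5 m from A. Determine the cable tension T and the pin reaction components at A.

T = 84.91 kN, A_x = 57.91 kN, A_y = 7.903 kN

ΣM about A: T·sin47°·6.2 − 70·5.5 = 0 → T = 385/(6.2·0.731354) = 84.9066 ≈ 84.91 kN.
ΣF_x = 0: A_x − T·cos47° = 0 → A_x = 84.9066 × 0.681998 = 57.91 kN.
ΣF_y = 0: A_y + T·sin47° − 70 = 0 → A_y = 70 − 84.9066 × 0.731354 = 7.903 kN.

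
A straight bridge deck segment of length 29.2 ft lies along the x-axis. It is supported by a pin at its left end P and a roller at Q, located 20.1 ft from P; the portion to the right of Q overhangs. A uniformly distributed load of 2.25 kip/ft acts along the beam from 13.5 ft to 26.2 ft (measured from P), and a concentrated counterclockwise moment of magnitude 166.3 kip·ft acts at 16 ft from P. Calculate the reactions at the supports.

Resultant of the distributed load: 2.25 × 12.7 = 28.575 kip at 19.85 ft from P.
Moments about P: Q_y·20.1 − (2.25·12.7)·19.85 + 166.3 = 0 → Q_y = 400.91375/20.1 = 19.946 ≈ 19.95 kip.
ΣF_y = 0: P_y + 19.946 − 2.25·12.7 = 0 → P_y = 8.629 kip.
ΣF_x = 0: no horizontal applied forces, so P_x = 0.

P_x = 0, P_y = 8.629 kip, Q_y = 19.95 kip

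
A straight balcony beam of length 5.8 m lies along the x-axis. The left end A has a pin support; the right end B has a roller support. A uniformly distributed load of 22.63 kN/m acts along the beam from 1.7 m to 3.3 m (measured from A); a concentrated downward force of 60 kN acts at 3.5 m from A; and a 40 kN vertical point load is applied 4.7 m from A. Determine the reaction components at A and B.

A_x = 0, A_y = 51.98 kN, B_y = 84.23 kN

Resultant of the distributed load: 22.63 × 1.6 = 36.208 kN at 2.5 m from A.
ΣM about A: B_y·5.8 − (22.63·1.6)·2.5 − 60·3.5 − 40·4.7 = 0 → B_y = 488.52/5.8 = 84.2276 ≈ 84.23 kN.
ΣF_y = 0: A_y + 84.2276 − 22.63·1.6 − 60 − 40 = 0 → A_y = 51.98 kN.
ΣF_x = 0: no horizontal applied forces, so A_x = 0.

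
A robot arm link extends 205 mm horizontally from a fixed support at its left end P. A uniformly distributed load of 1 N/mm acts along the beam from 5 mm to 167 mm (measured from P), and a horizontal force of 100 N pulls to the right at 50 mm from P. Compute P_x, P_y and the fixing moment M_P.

P_x = -100.0 N, P_y = 162.0 N, M_P = 13930 N·mm

Resultant of the distributed load: 1 × 162 = 162 N at 86 mm from P.
ΣF_x = 0: P_x + 100 = 0 → P_x = -100.0 N.
ΣF_y = 0: P_y − 1·162 = 0 → P_y = 162.0 N.
ΣM about P: M_P − (1·162)·86 = 0 → M_P = 13930 N·mm.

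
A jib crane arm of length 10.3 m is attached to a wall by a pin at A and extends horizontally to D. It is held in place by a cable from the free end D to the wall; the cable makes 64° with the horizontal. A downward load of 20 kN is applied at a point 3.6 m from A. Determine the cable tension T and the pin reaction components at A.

ΣM about A: T·sin64°·10.3 − 20·3.6 = 0 → T = 72/(10.3·0.898794) = 7.77741 ≈ 7.777 kN.
ΣF_x = 0: A_x − T·cos64° = 0 → A_x = 7.77741 × 0.438371 = 3.409 kN.
ΣF_y = 0: A_y + T·sin64° − 20 = 0 → A_y = 20 − 7.77741 × 0.898794 = 13.01 kN.

T = 7.777 kN, A_x = 3.409 kN, A_y = 13.01 kN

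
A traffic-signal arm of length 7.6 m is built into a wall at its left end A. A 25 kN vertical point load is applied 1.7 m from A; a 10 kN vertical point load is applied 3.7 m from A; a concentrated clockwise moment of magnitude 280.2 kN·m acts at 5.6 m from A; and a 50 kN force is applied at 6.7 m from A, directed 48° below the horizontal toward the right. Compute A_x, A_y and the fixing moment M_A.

ΣF_x = 0: A_x + 50·cos48° = 0 → A_x = -33.46 kN.
ΣF_y = 0: A_y − 25 − 10 − 50·sin48° = 0 → A_y = 72.16 kN.
ΣM about A: M_A − 25·1.7 − 10·3.7 − 280.2 − 50·sin48°·6.7 = 0 → M_A = 608.7 kN·m.

A_x = -33.46 kN, A_y = 72.16 kN, M_A = 608.7 kN·m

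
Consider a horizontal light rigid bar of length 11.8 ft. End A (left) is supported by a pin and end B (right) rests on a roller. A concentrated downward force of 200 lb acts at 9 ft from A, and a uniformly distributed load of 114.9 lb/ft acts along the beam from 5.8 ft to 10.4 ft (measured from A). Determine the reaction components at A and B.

A_x = 0, A_y = 213.2 lb, B_y = 515.4 lb

Resultant of the distributed load: 114.9 × 4.6 = 528.54 lb at 8.1 ft from A.
ΣM about A: B_y·11.8 − 200·9 − (114.9·4.6)·8.1 = 0 → B_y = 6081.174/11.8 = 515.354 ≈ 515.4 lb.
ΣF_y = 0: A_y + 515.354 − 200 − 114.9·4.6 = 0 → A_y = 213.2 lb.
ΣF_x = 0: no horizontal applied forces, so A_x = 0.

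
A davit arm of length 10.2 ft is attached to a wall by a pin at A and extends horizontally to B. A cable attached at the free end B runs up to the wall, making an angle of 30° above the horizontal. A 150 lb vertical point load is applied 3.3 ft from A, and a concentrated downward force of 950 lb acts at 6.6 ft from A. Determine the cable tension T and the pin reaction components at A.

ΣM about A: T·sin30°·10.2 − 150·3.3 − 950·6.6 = 0 → T = 6765/(10.2·0.5) = 1326.47 ≈ 1326 lb.
ΣF_x = 0: A_x − T·cos30° = 0 → A_x = 1326.47 × 0.866025 = 1149 lb.
ΣF_y = 0: A_y + T·sin30° − 150 − 950 = 0 → A_y = 1100 − 1326.47 × 0.5 = 436.8 lb.

T = 1326 lb, A_x = 1149 lb, A_y = 436.8 lb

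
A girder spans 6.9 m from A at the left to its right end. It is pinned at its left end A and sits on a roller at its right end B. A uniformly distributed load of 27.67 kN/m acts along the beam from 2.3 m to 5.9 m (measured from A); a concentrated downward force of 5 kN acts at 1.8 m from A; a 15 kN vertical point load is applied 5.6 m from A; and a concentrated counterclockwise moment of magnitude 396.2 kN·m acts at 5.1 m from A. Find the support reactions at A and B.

Resultant of the distributed load: 27.67 × 3.6 = 99.612 kN at 4.1 m from A.
Taking moments about A: B_y·6.9 − (27.67·3.6)·4.1 − 5·1.8 − 15·5.6 + 396.2 = 0 → B_y = 105.2092/6.9 = 15.2477 ≈ 15.25 kN.
ΣF_y = 0: A_y + 15.2477 − 27.67·3.6 − 5 − 15 = 0 → A_y = 104.4 kN.
ΣF_x = 0: no horizontal applied forces, so A_x = 0.

A_x = 0, A_y = 104.4 kN, B_y = 15.25 kN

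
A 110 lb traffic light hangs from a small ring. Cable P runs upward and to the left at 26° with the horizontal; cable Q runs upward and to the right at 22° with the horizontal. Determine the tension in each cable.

T_P = 137.2 lb, T_Q = 133.0 lb

ΣF_x = 0: −T_P·cos26° + T_Q·cos22° = 0 → T_Q = 0.969381·T_P.
ΣF_y = 0: T_P·sin26° + T_Q·sin22° = 110.
Substitute: T_P·(0.438371 + 0.969381·0.374607) = 110 → T_P = 137.241 ≈ 137.2 lb.
Then T_Q = 0.969381 × 137.241 = 133.0 lb.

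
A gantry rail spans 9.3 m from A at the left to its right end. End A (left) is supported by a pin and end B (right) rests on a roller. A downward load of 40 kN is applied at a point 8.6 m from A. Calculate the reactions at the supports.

Moments about A: B_y·9.3 − 40·8.6 = 0 → B_y = 344/9.3 = 36.9892 ≈ 36.99 kN.
ΣF_y = 0: A_y + 36.9892 − 40 = 0 → A_y = 3.011 kN.
ΣF_x = 0: no horizontal applied forces, so A_x = 0.

A_x = 0, A_y = 3.011 kN, B_y = 36.99 kN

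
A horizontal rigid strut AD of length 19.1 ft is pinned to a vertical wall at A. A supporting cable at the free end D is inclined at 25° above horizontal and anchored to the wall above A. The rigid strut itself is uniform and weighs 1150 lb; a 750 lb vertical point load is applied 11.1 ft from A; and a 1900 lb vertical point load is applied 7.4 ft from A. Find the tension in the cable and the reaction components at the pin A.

ΣM about A: T·sin25°·19.1 − 1150·9.55 − 750·11.1 − 1900·7.4 = 0 → T = 33367.5/(19.1·0.422618) = 4133.73 ≈ 4134 lb.
ΣF_x = 0: A_x − T·cos25° = 0 → A_x = 4133.73 × 0.906308 = 3746 lb.
ΣF_y = 0: A_y + T·sin25° − 1150 − 750 − 1900 = 0 → A_y = 3800 − 4133.73 × 0.422618 = 2053 lb.

T = 4134 lb, A_x = 3746 lb, A_y = 2053 lb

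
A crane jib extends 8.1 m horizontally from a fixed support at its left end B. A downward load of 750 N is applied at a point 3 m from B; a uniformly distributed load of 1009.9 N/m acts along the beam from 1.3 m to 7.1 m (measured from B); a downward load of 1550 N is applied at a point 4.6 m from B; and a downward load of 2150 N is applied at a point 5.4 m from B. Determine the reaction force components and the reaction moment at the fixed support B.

B_x = 0, B_y = 10310 N, M_B = 45590 N·m

Resultant of the distributed load: 1009.9 × 5.8 = 5857.42 N at 4.2 m from B.
ΣF_x = 0: B_x = 0.
ΣF_y = 0: B_y − 750 − 1009.9·5.8 − 1550 − 2150 = 0 → B_y = 10310 N.
ΣM about B: M_B − 750·3 − (1009.9·5.8)·4.2 − 1550·4.6 − 2150·5.4 = 0 → M_B = 45590 N·m.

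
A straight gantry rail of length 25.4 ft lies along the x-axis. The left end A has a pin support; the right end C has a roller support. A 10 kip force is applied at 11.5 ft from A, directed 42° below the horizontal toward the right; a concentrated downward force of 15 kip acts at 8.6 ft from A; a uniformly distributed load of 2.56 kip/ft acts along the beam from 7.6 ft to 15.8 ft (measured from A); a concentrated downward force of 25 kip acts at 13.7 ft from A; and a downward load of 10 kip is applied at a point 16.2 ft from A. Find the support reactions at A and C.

A_x = -7.431 kip, A_y = 40.04 kip, C_y = 37.64 kip

Resultant of the distributed load: 2.56 × 8.2 = 20.992 kip at 11.7 ft from A.
Taking moments about A: C_y·25.4 − 10·sin42°·11.5 − 15·8.6 − (2.56·8.2)·11.7 − 25·13.7 − 10·16.2 = 0 → C_y = 956.056/25.4 = 37.64 kip.
ΣF_y = 0: A_y + 37.64 − 10·sin42° − 15 − 2.56·8.2 − 25 − 10 = 0 → A_y = 40.04 kip.
ΣF_x = 0: A_x + 10·cos42° = 0 → A_x = -7.431 kip.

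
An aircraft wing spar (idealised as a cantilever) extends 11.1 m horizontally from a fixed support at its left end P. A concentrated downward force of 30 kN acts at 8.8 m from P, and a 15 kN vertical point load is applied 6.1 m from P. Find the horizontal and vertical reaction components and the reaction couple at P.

P_x = 0, P_y = 45.00 kN, M_P = 355.5 kN·m

ΣF_x = 0: P_x = 0.
ΣF_y = 0: P_y − 30 − 15 = 0 → P_y = 45.00 kN.
ΣM about P: M_P − 30·8.8 − 15·6.1 = 0 → M_P = 355.5 kN·m.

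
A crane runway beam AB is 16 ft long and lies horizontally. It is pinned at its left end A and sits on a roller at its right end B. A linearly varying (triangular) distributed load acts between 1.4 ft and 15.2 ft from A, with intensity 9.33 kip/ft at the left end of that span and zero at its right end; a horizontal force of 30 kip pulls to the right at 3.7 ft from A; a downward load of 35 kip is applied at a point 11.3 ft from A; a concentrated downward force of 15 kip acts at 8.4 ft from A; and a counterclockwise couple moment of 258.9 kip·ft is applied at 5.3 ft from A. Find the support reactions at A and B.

A_x = -30.00 kip, A_y = 73.82 kip, B_y = 40.55 kip

Resultant of the triangular load: ½ × 9.33 × 13.8 = 64.377 kip, acting at 6 ft from A (one-third of the span from the peak).
Moments about A: B_y·16 − (½·9.33·13.8)·6 − 35·11.3 − 15·8.4 + 258.9 = 0 → B_y = 648.862/16 = 40.5539 ≈ 40.55 kip.
ΣF_y = 0: A_y + 40.5539 − ½·9.33·13.8 − 35 − 15 = 0 → A_y = 73.82 kip.
ΣF_x = 0: A_x + 30 = 0 → A_x = -30.00 kip.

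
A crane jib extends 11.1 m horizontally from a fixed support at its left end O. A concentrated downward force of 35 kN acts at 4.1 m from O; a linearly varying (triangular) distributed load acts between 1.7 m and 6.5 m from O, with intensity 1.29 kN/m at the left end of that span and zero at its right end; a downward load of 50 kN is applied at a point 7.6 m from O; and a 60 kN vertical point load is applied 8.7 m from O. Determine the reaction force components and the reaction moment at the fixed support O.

Resultant of the triangular load: ½ × 1.29 × 4.8 = 3.096 kN, acting at 3.3 m from O (one-third of the span from the peak).
ΣF_x = 0: O_x = 0.
ΣF_y = 0: O_y − 35 − ½·1.29·4.8 − 50 − 60 = 0 → O_y = 148.1 kN.
ΣM about O: M_O − 35·4.1 − (½·1.29·4.8)·3.3 − 50·7.6 − 60·8.7 = 0 → M_O = 1056 kN·m.

O_x = 0, O_y = 148.1 kN, M_O = 1056 kN·m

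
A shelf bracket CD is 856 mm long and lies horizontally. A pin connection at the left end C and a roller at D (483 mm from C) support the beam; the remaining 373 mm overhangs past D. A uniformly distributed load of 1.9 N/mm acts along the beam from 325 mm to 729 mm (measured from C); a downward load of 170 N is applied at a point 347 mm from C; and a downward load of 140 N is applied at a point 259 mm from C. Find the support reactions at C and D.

C_x = 0, C_y = 42.87 N, D_y = 1035 N

Resultant of the distributed load: 1.9 × 404 = 767.6 N at 527 mm from C.
ΣM about C: D_y·483 − (1.9·404)·527 − 170·347 − 140·259 = 0 → D_y = 499775.2/483 = 1034.73 ≈ 1035 N.
ΣF_y = 0: C_y + 1034.73 − 1.9·404 − 170 − 140 = 0 → C_y = 42.87 N.
ΣF_x = 0: no horizontal applied forces, so C_x = 0.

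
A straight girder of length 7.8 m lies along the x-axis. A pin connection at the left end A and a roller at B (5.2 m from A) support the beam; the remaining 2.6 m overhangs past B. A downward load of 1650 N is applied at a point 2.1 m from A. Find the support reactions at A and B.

A_x = 0, A_y = 983.7 N, B_y = 666.3 N

ΣM about A: B_y·5.2 − 1650·2.1 = 0 → B_y = 3465/5.2 = 666.346 ≈ 666.3 N.
ΣF_y = 0: A_y + 666.346 − 1650 = 0 → A_y = 983.7 N.
ΣF_x = 0: no horizontal applied forces, so A_x = 0.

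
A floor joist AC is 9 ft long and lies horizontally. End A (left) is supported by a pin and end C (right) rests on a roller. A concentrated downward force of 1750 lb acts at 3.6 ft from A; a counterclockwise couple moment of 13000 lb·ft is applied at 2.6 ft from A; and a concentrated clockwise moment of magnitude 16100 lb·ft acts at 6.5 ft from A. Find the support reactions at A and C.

A_x = 0, A_y = 705.6 lb, C_y = 1044 lb

Moments about A: C_y·9 − 1750·3.6 + 13000 − 16100 = 0 → C_y = 9400/9 = 1044.44 ≈ 1044 lb.
ΣF_y = 0: A_y + 1044.44 − 1750 = 0 → A_y = 705.6 lb.
ΣF_x = 0: no horizontal applied forces, so A_x = 0.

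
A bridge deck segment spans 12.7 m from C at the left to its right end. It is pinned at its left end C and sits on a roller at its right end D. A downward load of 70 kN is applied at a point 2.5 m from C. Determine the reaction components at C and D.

ΣM about C: D_y·12.7 − 70·2.5 = 0 → D_y = 175/12.7 = 13.7795 ≈ 13.78 kN.
ΣF_y = 0: C_y + 13.7795 − 70 = 0 → C_y = 56.22 kN.
ΣF_x = 0: no horizontal applied forces, so C_x = 0.

C_x = 0, C_y = 56.22 kN, D_y = 13.78 kN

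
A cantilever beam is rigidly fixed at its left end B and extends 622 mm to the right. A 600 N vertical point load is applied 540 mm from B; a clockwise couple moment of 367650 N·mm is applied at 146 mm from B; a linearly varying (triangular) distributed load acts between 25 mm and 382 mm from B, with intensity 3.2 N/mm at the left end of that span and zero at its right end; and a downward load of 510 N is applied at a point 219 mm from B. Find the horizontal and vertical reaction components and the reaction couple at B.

B_x = 0, B_y = 1681 N, M_B = 885600 N·mm

Resultant of the triangular load: ½ × 3.2 × 357 = 571.2 N, acting at 144 mm from B (one-third of the span from the peak).
ΣF_x = 0: B_x = 0.
ΣF_y = 0: B_y − 600 − ½·3.2·357 − 510 = 0 → B_y = 1681 N.
ΣM about B: M_B − 600·540 − 367650 − (½·3.2·357)·144 − 510·219 = 0 → M_B = 885600 N·mm.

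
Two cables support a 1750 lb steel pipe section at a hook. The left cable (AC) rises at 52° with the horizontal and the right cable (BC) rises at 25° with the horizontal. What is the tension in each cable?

ΣF_x = 0: −T_AC·cos52° + T_BC·cos25° = 0 → T_BC = 0.679307·T_AC.
ΣF_y = 0: T_AC·sin52° + T_BC·sin25° = 1750.
Substitute: T_AC·(0.788011 + 0.679307·0.422618) = 1750 → T_AC = 1627.76 ≈ 1628 lb.
Then T_BC = 0.679307 × 1627.76 = 1106 lb.

T_AC = 1628 lb, T_BC = 1106 lb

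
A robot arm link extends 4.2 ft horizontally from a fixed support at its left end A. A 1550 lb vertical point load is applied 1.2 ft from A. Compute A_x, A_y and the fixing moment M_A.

ΣF_x = 0: A_x = 0.
ΣF_y = 0: A_y − 1550 = 0 → A_y = 1550 lb.
ΣM about A: M_A − 1550·1.2 = 0 → M_A = 1860 lb·ft.

A_x = 0, A_y = 1550 lb, M_A = 1860 lb·ft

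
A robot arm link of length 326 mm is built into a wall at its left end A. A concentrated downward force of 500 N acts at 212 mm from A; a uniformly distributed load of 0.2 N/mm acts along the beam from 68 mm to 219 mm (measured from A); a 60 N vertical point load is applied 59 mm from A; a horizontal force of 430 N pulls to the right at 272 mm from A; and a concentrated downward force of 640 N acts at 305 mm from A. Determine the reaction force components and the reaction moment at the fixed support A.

A_x = -430.0 N, A_y = 1230 N, M_A = 309100 N·mm

Resultant of the distributed load: 0.2 × 151 = 30.2 N at 143.5 mm from A.
ΣF_x = 0: A_x + 430 = 0 → A_x = -430.0 N.
ΣF_y = 0: A_y − 500 − 0.2·151 − 60 − 640 = 0 → A_y = 1230 N.
ΣM about A: M_A − 500·212 − (0.2·151)·143.5 − 60·59 − 640·305 = 0 → M_A = 309100 N·mm.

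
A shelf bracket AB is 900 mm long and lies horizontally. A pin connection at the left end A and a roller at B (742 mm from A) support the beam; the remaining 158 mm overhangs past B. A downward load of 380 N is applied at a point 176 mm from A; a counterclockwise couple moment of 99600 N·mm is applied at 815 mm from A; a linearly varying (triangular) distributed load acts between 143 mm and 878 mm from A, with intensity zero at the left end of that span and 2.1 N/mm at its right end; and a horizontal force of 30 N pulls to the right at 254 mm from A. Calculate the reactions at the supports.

A_x = -30.00 N, A_y = 537.5 N, B_y = 614.3 N

Resultant of the triangular load: ½ × 2.1 × 735 = 771.75 N, acting at 633 mm from A (one-third of the span from the peak).
Moments about A: B_y·742 − 380·176 + 99600 − (½·2.1·735)·633 = 0 → B_y = 455797.75/742 = 614.283 ≈ 614.3 N.
ΣF_y = 0: A_y + 614.283 − 380 − ½·2.1·735 = 0 → A_y = 537.5 N.
ΣF_x = 0: A_x + 30 = 0 → A_x = -30.00 N.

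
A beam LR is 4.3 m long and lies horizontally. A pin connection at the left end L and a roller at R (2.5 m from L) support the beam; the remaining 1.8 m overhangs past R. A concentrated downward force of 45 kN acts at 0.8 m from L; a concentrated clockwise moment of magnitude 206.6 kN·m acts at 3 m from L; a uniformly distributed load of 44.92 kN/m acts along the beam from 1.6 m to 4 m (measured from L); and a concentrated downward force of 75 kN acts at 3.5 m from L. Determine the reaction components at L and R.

Resultant of the distributed load: 44.92 × 2.4 = 107.808 kN at 2.8 m from L.
Moments about L: R_y·2.5 − 45·0.8 − 206.6 − (44.92·2.4)·2.8 − 75·3.5 = 0 → R_y = 806.9624/2.5 = 322.785 ≈ 322.8 kN.
ΣF_y = 0: L_y + 322.785 − 45 − 44.92·2.4 − 75 = 0 → L_y = -94.98 kN.
ΣF_x = 0: no horizontal applied forces, so L_x = 0.

L_x = 0, L_y = -94.98 kN, R_y = 322.8 kN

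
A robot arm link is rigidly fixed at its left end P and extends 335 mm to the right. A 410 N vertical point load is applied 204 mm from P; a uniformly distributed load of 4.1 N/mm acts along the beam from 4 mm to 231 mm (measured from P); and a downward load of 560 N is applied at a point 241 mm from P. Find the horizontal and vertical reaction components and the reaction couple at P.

Resultant of the distributed load: 4.1 × 227 = 930.7 N at 117.5 mm from P.
ΣF_x = 0: P_x = 0.
ΣF_y = 0: P_y − 410 − 4.1·227 − 560 = 0 → P_y = 1901 N.
ΣM about P: M_P − 410·204 − (4.1·227)·117.5 − 560·241 = 0 → M_P = 328000 N·mm.

P_x = 0, P_y = 1901 N, M_P = 328000 N·mm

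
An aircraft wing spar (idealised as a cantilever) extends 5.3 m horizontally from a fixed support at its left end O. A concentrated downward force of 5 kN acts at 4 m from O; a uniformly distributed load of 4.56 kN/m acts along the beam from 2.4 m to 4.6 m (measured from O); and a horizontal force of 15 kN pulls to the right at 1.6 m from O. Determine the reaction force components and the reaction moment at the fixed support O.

Resultant of the distributed load: 4.56 × 2.2 = 10.032 kN at 3.5 m from O.
ΣF_x = 0: O_x + 15 = 0 → O_x = -15.00 kN.
ΣF_y = 0: O_y − 5 − 4.56·2.2 = 0 → O_y = 15.03 kN.
ΣM about O: M_O − 5·4 − (4.56·2.2)·3.5 = 0 → M_O = 55.11 kN·m.

O_x = -15.00 kN, O_y = 15.03 kN, M_O = 55.11 kN·m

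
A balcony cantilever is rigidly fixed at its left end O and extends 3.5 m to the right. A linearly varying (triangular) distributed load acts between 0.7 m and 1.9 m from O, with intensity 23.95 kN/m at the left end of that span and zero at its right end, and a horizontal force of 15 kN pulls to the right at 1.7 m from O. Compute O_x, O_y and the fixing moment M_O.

O_x = -15.00 kN, O_y = 14.37 kN, M_O = 15.81 kN·m

Resultant of the triangular load: ½ × 23.95 × 1.2 = 14.37 kN, acting at 1.1 m from O (one-third of the span from the peak).
ΣF_x = 0: O_x + 15 = 0 → O_x = -15.00 kN.
ΣF_y = 0: O_y − ½·23.95·1.2 = 0 → O_y = 14.37 kN.
ΣM about O: M_O − (½·23.95·1.2)·1.1 = 0 → M_O = 15.81 kN·m.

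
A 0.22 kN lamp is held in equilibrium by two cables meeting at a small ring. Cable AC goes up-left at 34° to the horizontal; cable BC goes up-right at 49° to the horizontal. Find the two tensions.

T_AC = 0.1454 kN, T_BC = 0.1838 kN

ΣF_x = 0: −T_AC·cos34° + T_BC·cos49° = 0 → T_BC = 1.26366·T_AC.
ΣF_y = 0: T_AC·sin34° + T_BC·sin49° = 0.22.
Substitute: T_AC·(0.559193 + 1.26366·0.75471) = 0.22 → T_AC = 0.145417 ≈ 0.1454 kN.
Then T_BC = 1.26366 × 0.145417 = 0.1838 kN.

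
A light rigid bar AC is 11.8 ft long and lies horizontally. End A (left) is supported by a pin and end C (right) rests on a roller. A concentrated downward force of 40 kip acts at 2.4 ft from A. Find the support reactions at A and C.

A_x = 0, A_y = 31.86 kip, C_y = 8.136 kip

Moments about A: C_y·11.8 − 40·2.4 = 0 → C_y = 96/11.8 = 8.13559 ≈ 8.136 kip.
ΣF_y = 0: A_y + 8.13559 − 40 = 0 → A_y = 31.86 kip.
ΣF_x = 0: no horizontal applied forces, so A_x = 0.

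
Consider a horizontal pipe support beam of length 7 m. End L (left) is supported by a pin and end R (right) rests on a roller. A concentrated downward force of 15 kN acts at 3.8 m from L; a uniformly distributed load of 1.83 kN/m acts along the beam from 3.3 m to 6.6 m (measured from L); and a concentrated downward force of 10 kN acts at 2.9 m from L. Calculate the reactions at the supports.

Resultant of the distributed load: 1.83 × 3.3 = 6.039 kN at 4.95 m from L.
Taking moments about L: R_y·7 − 15·3.8 − (1.83·3.3)·4.95 − 10·2.9 = 0 → R_y = 115.89305/7 = 16.5561 ≈ 16.56 kN.
ΣF_y = 0: L_y + 16.5561 − 15 − 1.83·3.3 − 10 = 0 → L_y = 14.48 kN.
ΣF_x = 0: no horizontal applied forces, so L_x = 0.

L_x = 0, L_y = 14.48 kN, R_y = 16.56 kN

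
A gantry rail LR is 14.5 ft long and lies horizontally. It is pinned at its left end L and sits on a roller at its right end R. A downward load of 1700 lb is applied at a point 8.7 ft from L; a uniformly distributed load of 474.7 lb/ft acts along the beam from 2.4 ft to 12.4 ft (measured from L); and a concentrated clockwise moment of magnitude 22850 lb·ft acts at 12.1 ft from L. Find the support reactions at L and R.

L_x = 0, L_y = 1429 lb, R_y = 5018 lb

Resultant of the distributed load: 474.7 × 10 = 4747 lb at 7.4 ft from L.
Taking moments about L: R_y·14.5 − 1700·8.7 − (474.7·10)·7.4 − 22850 = 0 → R_y = 72767.8/14.5 = 5018.47 ≈ 5018 lb.
ΣF_y = 0: L_y + 5018.47 − 1700 − 474.7·10 = 0 → L_y = 1429 lb.
ΣF_x = 0: no horizontal applied forces, so L_x = 0.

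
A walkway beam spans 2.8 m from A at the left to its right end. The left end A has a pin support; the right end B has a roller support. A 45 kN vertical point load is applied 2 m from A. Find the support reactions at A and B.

ΣM about A: B_y·2.8 − 45·2 = 0 → B_y = 90/2.8 = 32.1429 ≈ 32.14 kN.
ΣF_y = 0: A_y + 32.1429 − 45 = 0 → A_y = 12.86 kN.
ΣF_x = 0: no horizontal applied forces, so A_x = 0.

A_x = 0, A_y = 12.86 kN, B_y = 32.14 kN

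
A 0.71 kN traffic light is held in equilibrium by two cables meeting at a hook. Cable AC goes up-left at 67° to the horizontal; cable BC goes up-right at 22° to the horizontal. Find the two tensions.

T_AC = 0.6584 kN, T_BC = 0.2775 kN

ΣF_x = 0: −T_AC·cos67° + T_BC·cos22° = 0 → T_BC = 0.421417·T_AC.
ΣF_y = 0: T_AC·sin67° + T_BC·sin22° = 0.71.
Substitute: T_AC·(0.920505 + 0.421417·0.374607) = 0.71 → T_AC = 0.658401 ≈ 0.6584 kN.
Then T_BC = 0.421417 × 0.658401 = 0.2775 kN.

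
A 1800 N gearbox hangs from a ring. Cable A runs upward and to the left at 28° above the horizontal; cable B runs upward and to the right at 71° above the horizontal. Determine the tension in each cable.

T_A = 593.3 N, T_B = 1609 N

ΣF_x = 0: −T_A·cos28° + T_B·cos71° = 0 → T_B = 2.71202·T_A.
ΣF_y = 0: T_A·sin28° + T_B·sin71° = 1800.
Substitute: T_A·(0.469472 + 2.71202·0.945519) = 1800 → T_A = 593.327 ≈ 593.3 N.
Then T_B = 2.71202 × 593.327 = 1609 N.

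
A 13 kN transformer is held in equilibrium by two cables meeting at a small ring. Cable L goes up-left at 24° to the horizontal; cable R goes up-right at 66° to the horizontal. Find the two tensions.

T_L = 5.288 kN, T_R = 11.88 kN

ΣF_x = 0: −T_L·cos24° + T_R·cos66° = 0 → T_R = 2.24604·T_L.
ΣF_y = 0: T_L·sin24° + T_R·sin66° = 13.
Substitute: T_L·(0.406737 + 2.24604·0.913545) = 13 → T_L = 5.28757 ≈ 5.288 kN.
Then T_R = 2.24604 × 5.28757 = 11.88 kN.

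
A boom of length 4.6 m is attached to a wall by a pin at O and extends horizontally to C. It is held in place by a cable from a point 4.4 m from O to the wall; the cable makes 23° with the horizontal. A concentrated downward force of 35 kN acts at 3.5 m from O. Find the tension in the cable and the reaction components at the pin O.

ΣM about O: T·sin23°·4.4 − 35·3.5 = 0 → T = 122.5/(4.4·0.390731) = 71.2534 ≈ 71.25 kN.
ΣF_x = 0: O_x − T·cos23° = 0 → O_x = 71.2534 × 0.920505 = 65.59 kN.
ΣF_y = 0: O_y + T·sin23° − 35 = 0 → O_y = 35 − 71.2534 × 0.390731 = 7.159 kN.

T = 71.25 kN, O_x = 65.59 kN, O_y = 7.159 kN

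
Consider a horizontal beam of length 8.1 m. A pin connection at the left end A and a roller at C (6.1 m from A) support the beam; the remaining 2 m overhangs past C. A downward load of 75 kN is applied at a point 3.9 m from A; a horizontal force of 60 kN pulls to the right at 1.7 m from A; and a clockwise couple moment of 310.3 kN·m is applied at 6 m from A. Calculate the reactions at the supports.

Taking moments about A: C_y·6.1 − 75·3.9 − 310.3 = 0 → C_y = 602.8/6.1 = 98.8197 ≈ 98.82 kN.
ΣF_y = 0: A_y + 98.8197 − 75 = 0 → A_y = -23.82 kN.
ΣF_x = 0: A_x + 60 = 0 → A_x = -60.00 kN.

A_x = -60.00 kN, A_y = -23.82 kN, C_y = 98.82 kN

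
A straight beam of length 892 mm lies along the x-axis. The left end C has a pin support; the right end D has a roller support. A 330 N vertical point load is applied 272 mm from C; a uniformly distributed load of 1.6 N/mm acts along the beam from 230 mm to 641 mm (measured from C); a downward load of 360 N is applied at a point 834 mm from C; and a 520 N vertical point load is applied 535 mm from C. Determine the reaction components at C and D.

C_x = 0, C_y = 797.4 N, D_y = 1070 N

Resultant of the distributed load: 1.6 × 411 = 657.6 N at 435.5 mm from C.
Moments about C: D_y·892 − 330·272 − (1.6·411)·435.5 − 360·834 − 520·535 = 0 → D_y = 954584.8/892 = 1070.16 ≈ 1070 N.
ΣF_y = 0: C_y + 1070.16 − 330 − 1.6·411 − 360 − 520 = 0 → C_y = 797.4 N.
ΣF_x = 0: no horizontal applied forces, so C_x = 0.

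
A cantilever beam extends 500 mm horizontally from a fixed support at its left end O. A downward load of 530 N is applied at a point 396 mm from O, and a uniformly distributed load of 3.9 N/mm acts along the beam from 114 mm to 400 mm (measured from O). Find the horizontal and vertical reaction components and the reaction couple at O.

Resultant of the distributed load: 3.9 × 286 = 1115.4 N at 257 mm from O.
ΣF_x = 0: O_x = 0.
ΣF_y = 0: O_y − 530 − 3.9·286 = 0 → O_y = 1645 N.
ΣM about O: M_O − 530·396 − (3.9·286)·257 = 0 → M_O = 496500 N·mm.

O_x = 0, O_y = 1645 N, M_O = 496500 N·mm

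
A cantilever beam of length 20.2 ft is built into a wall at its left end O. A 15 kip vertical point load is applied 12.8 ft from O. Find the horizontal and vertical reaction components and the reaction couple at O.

ΣF_x = 0: O_x = 0.
ΣF_y = 0: O_y − 15 = 0 → O_y = 15.00 kip.
ΣM about O: M_O − 15·12.8 = 0 → M_O = 192.0 kip·ft.

O_x = 0, O_y = 15.00 kip, M_O = 192.0 kip·ft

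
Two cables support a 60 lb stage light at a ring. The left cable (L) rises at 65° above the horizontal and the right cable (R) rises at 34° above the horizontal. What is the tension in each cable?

T_L = 50.36 lb, T_R = 25.67 lb

ΣF_x = 0: −T_L·cos65° + T_R·cos34° = 0 → T_R = 0.50977·T_L.
ΣF_y = 0: T_L·sin65° + T_R·sin34° = 60.
Substitute: T_L·(0.906308 + 0.50977·0.559193) = 60 → T_L = 50.3623 ≈ 50.36 lb.
Then T_R = 0.50977 × 50.3623 = 25.67 lb.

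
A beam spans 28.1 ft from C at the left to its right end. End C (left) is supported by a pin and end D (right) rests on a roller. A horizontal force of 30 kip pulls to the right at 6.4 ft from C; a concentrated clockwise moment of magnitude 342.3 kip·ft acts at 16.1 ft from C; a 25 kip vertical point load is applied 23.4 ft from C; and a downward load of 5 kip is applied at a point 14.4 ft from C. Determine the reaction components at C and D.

C_x = -30.00 kip, C_y = -5.562 kip, D_y = 35.56 kip

Moments about C: D_y·28.1 − 342.3 − 25·23.4 − 5·14.4 = 0 → D_y = 999.3/28.1 = 35.5623 ≈ 35.56 kip.
ΣF_y = 0: C_y + 35.5623 − 25 − 5 = 0 → C_y = -5.562 kip.
ΣF_x = 0: C_x + 30 = 0 → C_x = -30.00 kip.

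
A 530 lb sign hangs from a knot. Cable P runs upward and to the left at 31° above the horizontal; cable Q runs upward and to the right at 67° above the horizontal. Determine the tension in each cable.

ΣF_x = 0: −T_P·cos31° + T_Q·cos67° = 0 → T_Q = 2.19375·T_P.
ΣF_y = 0: T_P·sin31° + T_Q·sin67° = 530.
Substitute: T_P·(0.515038 + 2.19375·0.920505) = 530 → T_P = 209.123 ≈ 209.1 lb.
Then T_Q = 2.19375 × 209.123 = 458.8 lb.

T_P = 209.1 lb, T_Q = 458.8 lb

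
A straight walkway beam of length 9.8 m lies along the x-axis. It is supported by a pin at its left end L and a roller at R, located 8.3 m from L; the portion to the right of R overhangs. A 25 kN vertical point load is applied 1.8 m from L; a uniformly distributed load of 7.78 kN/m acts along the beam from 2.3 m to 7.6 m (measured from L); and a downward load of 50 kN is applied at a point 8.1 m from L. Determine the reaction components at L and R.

Resultant of the distributed load: 7.78 × 5.3 = 41.234 kN at 4.95 m from L.
Taking moments about L: R_y·8.3 − 25·1.8 − (7.78·5.3)·4.95 − 50·8.1 = 0 → R_y = 654.1083/8.3 = 78.8082 ≈ 78.81 kN.
ΣF_y = 0: L_y + 78.8082 − 25 − 7.78·5.3 − 50 = 0 → L_y = 37.43 kN.
ΣF_x = 0: no horizontal applied forces, so L_x = 0.

L_x = 0, L_y = 37.43 kN, R_y = 78.81 kN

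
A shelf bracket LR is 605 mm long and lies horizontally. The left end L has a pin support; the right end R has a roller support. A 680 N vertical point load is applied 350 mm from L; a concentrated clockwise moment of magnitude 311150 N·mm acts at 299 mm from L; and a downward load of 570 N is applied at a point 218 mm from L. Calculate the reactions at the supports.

Moments about L: R_y·605 − 680·350 − 311150 − 570·218 = 0 → R_y = 673410/605 = 1113.07 ≈ 1113 N.
ΣF_y = 0: L_y + 1113.07 − 680 − 570 = 0 → L_y = 136.9 N.
ΣF_x = 0: no horizontal applied forces, so L_x = 0.

L_x = 0, L_y = 136.9 N, R_y = 1113 N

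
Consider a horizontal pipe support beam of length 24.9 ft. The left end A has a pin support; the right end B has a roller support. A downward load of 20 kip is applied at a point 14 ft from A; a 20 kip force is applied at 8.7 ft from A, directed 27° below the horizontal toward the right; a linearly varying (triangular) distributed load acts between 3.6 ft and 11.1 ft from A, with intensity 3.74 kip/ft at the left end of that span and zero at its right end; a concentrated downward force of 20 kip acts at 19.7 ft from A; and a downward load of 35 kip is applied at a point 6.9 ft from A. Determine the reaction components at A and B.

A_x = -17.82 kip, A_y = 54.73 kip, B_y = 43.38 kip

Resultant of the triangular load: ½ × 3.74 × 7.5 = 14.025 kip, acting at 6.1 ft from A (one-third of the span from the peak).
Moments about A: B_y·24.9 − 20·14 − 20·sin27°·8.7 − (½·3.74·7.5)·6.1 − 20·19.7 − 35·6.9 = 0 → B_y = 1080.05/24.9 = 43.3755 ≈ 43.38 kip.
ΣF_y = 0: A_y + 43.3755 − 20 − 20·sin27° − ½·3.74·7.5 − 20 − 35 = 0 → A_y = 54.73 kip.
ΣF_x = 0: A_x + 20·cos27° = 0 → A_x = -17.82 kip.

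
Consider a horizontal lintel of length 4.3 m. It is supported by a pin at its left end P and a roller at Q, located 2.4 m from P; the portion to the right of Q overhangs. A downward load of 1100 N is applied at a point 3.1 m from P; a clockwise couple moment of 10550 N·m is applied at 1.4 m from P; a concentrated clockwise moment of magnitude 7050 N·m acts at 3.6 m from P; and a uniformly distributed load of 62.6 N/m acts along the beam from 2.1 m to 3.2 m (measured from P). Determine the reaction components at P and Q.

P_x = 0, P_y = -7661 N, Q_y = 8830 N

Resultant of the distributed load: 62.6 × 1.1 = 68.86 N at 2.65 m from P.
Moments about P: Q_y·2.4 − 1100·3.1 − 10550 − 7050 − (62.6·1.1)·2.65 = 0 → Q_y = 21192.479/2.4 = 8830.2 ≈ 8830 N.
ΣF_y = 0: P_y + 8830.2 − 1100 − 62.6·1.1 = 0 → P_y = -7661 N.
ΣF_x = 0: no horizontal applied forces, so P_x = 0.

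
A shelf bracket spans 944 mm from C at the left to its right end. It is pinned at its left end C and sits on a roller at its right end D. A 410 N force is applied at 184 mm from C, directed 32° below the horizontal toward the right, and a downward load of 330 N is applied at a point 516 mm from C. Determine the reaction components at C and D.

C_x = -347.7 N, C_y = 324.5 N, D_y = 222.7 N

Moments about C: D_y·944 − 410·sin32°·184 − 330·516 = 0 → D_y = 210257/944 = 222.73 ≈ 222.7 N.
ΣF_y = 0: C_y + 222.73 − 410·sin32° − 330 = 0 → C_y = 324.5 N.
ΣF_x = 0: C_x + 410·cos32° = 0 → C_x = -347.7 N.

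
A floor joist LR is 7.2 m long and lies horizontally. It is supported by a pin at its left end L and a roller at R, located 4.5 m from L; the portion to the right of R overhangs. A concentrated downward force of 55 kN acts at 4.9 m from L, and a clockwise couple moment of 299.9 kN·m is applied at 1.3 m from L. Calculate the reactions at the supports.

L_x = 0, L_y = -71.53 kN, R_y = 126.5 kN

ΣM about L: R_y·4.5 − 55·4.9 − 299.9 = 0 → R_y = 569.4/4.5 = 126.533 ≈ 126.5 kN.
ΣF_y = 0: L_y + 126.533 − 55 = 0 → L_y = -71.53 kN.
ΣF_x = 0: no horizontal applied forces, so L_x = 0.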